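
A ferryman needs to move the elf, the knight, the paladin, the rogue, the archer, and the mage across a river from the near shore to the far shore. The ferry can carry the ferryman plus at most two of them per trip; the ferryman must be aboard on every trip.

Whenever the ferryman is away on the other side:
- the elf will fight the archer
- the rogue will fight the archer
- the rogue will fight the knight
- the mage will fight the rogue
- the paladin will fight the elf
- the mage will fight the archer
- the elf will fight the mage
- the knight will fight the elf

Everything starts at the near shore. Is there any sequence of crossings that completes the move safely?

No

Whatever the first load, the items left behind include a forbidden pair without the ferryman. No opening move is safe, so no plan exists.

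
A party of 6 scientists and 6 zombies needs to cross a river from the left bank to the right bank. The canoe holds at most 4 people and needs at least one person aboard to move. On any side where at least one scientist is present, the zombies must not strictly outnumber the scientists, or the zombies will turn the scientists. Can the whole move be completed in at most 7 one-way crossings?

Counting alone: each trip to the right bank takes at most 4 across and each return brings at least 1 back, so after t trips out (and t−1 returns) at most 4t − (t−1) of the 12 are across; that first reaches 12 at t = 4, so at least 7 crossings are needed.
The safety rule pushes this higher. Following every safe sequence of crossings, the most of the 12 that can be at the right bank as the canoe arrives there on crossing 7 is 11 — never all 12.
So the move cannot be finished within 7 crossings. (The shortest complete plan takes 9:)
1. 2 zombies → the right bank.  (the left bank: 6S 4Z; the right bank: 0S 2Z)
2. 1 zombie ← the left bank.  (the left bank: 6S 5Z; the right bank: 0S 1Z)
3. 4 zombies → the right bank.  (the left bank: 6S 1Z; the right bank: 0S 5Z)
4. 1 zombie ← the left bank.  (the left bank: 6S 2Z; the right bank: 0S 4Z)
5. 4 scientists → the right bank.  (the left bank: 2S 2Z; the right bank: 4S 4Z)
6. 1 scientist and 1 zombie ← the left bank.  (the left bank: 3S 3Z; the right bank: 3S 3Z)
7. 2 scientists and 2 zombies → the right bank.  (the left bank: 1S 1Z; the right bank: 5S 5Z)
8. 1 scientist and 1 zombie ← the left bank.  (the left bank: 2S 2Z; the right bank: 4S 4Z)
9. 2 scientists and 2 zombies → the right bank.  (the left bank: 0S 0Z; the right bank: 6S 6Z)

No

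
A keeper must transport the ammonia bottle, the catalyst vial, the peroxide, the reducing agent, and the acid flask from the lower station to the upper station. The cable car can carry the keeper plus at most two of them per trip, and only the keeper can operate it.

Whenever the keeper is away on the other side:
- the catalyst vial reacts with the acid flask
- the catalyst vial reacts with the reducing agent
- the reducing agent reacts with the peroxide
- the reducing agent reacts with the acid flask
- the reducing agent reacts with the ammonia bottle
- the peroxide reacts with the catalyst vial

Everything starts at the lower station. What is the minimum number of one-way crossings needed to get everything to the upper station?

7

Counting alone: the keeper can take at most 2 across per trip to the upper station, so moving all 5 needs at least 3 loaded trips out, with a return between consecutive ones — at least 5 crossings.
The safety rule pushes this higher. Following every safe sequence of crossings, the most of the 5 that can be at the upper station as the cable car arrives there on crossing 5 is 4 — never all 5.
So no plan with fewer than 7 crossings exists, and this one achieves 7:
1. Keeper goes to the upper station with the catalyst vial and the reducing agent.
2. Keeper goes back to the lower station with the catalyst vial.
3. Keeper goes to the upper station with the ammonia bottle and the catalyst vial.
4. Keeper goes back to the lower station with the reducing agent.
5. Keeper goes to the upper station with the acid flask and the peroxide.
6. Keeper goes back to the lower station with the catalyst vial.
7. Keeper goes to the upper station with the catalyst vial and the reducing agent.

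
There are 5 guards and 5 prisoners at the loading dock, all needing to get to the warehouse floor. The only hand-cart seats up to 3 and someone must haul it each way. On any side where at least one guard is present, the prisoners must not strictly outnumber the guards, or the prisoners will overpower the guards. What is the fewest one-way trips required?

Counting alone: each trip to the warehouse floor takes at most 3 across and each return brings at least 1 back, so after t trips out (and t−1 returns) at most 3t − (t−1) of the 10 are across; that first reaches 10 at t = 5, so at least 9 crossings are needed.
The safety rule pushes this higher. Following every safe sequence of crossings, the most of the 10 that can be at the warehouse floor as the hand-cart arrives there on crossing 9 is 9 — never all 10.
So no plan with fewer than 11 crossings exists, and this one achieves 11:
1. 2 prisoners → the warehouse floor.  (the loading dock: 5G 3P; the warehouse floor: 0G 2P)
2. 1 prisoner ← the loading dock.  (the loading dock: 5G 4P; the warehouse floor: 0G 1P)
3. 3 prisoners → the warehouse floor.  (the loading dock: 5G 1P; the warehouse floor: 0G 4P)
4. 1 prisoner ← the loading dock.  (the loading dock: 5G 2P; the warehouse floor: 0G 3P)
5. 3 guards → the warehouse floor.  (the loading dock: 2G 2P; the warehouse floor: 3G 3P)
6. 1 guard and 1 prisoner ← the loading dock.  (the loading dock: 3G 3P; the warehouse floor: 2G 2P)
7. 3 guards → the warehouse floor.  (the loading dock: 0G 3P; the warehouse floor: 5G 2P)
8. 1 prisoner ← the loading dock.  (the loading dock: 0G 4P; the warehouse floor: 5G 1P)
9. 2 prisoners → the warehouse floor.  (the loading dock: 0G 2P; the warehouse floor: 5G 3P)
10. 1 prisoner ← the loading dock.  (the loading dock: 0G 3P; the warehouse floor: 5G 2P)
11. 3 prisoners → the warehouse floor.  (the loading dock: 0G 0P; the warehouse floor: 5G 5P)

11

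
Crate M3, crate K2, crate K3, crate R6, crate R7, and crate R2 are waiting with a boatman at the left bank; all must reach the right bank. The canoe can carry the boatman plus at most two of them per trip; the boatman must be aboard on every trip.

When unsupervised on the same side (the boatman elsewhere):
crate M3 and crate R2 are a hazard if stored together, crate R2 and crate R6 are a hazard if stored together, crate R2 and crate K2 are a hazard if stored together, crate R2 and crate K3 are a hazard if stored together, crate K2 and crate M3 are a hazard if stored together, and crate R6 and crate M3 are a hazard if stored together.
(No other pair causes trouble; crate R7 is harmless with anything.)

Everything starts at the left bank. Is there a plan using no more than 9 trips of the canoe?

Yes

Yes — this plan uses 9 crossings (≤ 9):
1. Boatman goes to the right bank with crate M3 and crate R2.  [the left bank: crate K2, crate K3, crate R6, crate R7 | the right bank: crate M3, crate R2]
2. Boatman goes back to the left bank with crate M3.  [the left bank: crate K2, crate K3, crate M3, crate R6, crate R7 | the right bank: crate R2]
3. Boatman goes to the right bank with crate K3 and crate M3.  [the left bank: crate K2, crate R6, crate R7 | the right bank: crate K3, crate M3, crate R2]
4. Boatman goes back to the left bank with crate R2.  [the left bank: crate K2, crate R2, crate R6, crate R7 | the right bank: crate K3, crate M3]
5. Boatman goes to the right bank with crate K2 and crate R6.  [the left bank: crate R2, crate R7 | the right bank: crate K2, crate K3, crate M3, crate R6]
6. Boatman goes back to the left bank with crate M3.  [the left bank: crate M3, crate R2, crate R7 | the right bank: crate K2, crate K3, crate R6]
7. Boatman goes to the right bank with crate M3 and crate R7.  [the left bank: crate R2 | the right bank: crate K2, crate K3, crate M3, crate R6, crate R7]
8. Boatman goes back to the left bank with crate M3.  [the left bank: crate M3, crate R2 | the right bank: crate K2, crate K3, crate R6, crate R7]
9. Boatman goes to the right bank with crate M3 and crate R2.  [the left bank: — | the right bank: crate K2, crate K3, crate M3, crate R2, crate R6, crate R7]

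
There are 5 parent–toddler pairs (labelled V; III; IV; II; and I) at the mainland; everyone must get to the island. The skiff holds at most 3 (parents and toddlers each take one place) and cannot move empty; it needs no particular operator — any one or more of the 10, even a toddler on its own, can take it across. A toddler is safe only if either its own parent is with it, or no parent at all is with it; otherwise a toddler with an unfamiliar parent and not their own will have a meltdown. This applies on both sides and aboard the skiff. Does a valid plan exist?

1. parent V and toddler V cross → the island.
2. parent V crosses ← the mainland.
3. toddler II, toddler III, and toddler IV cross → the island.
4. toddler V crosses ← the mainland.
5. parent II, parent III, and parent IV cross → the island.
6. parent III and toddler III cross ← the mainland.
7. parent I, parent III, and parent V cross → the island.
8. toddler IV crosses ← the mainland.
9. toddler III and toddler V cross → the island.
10. toddler V crosses ← the mainland.
11. toddler I, toddler IV, and toddler V cross → the island.

Yes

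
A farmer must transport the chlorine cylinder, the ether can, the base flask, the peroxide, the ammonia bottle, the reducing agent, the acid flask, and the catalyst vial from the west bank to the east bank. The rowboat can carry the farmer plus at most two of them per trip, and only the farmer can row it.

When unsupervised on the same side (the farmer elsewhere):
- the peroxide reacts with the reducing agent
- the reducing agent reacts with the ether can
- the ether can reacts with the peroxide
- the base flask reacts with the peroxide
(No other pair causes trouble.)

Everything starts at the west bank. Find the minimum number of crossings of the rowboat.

13

Counting alone: the farmer can take at most 2 across per trip to the east bank, so moving all 8 needs at least 4 loaded trips out, with a return between consecutive ones — at least 7 crossings.
The safety rule pushes this higher. Following every safe sequence of crossings, the most of the 8 that can be at the east bank as the rowboat arrives there on crossings 7, 9, 11 is 5, 6, 7 respectively — never all 8.
So no plan with fewer than 13 crossings exists, and this one achieves 13:
1. Farmer goes to the east bank with the ether can and the peroxide.
2. Farmer goes back to the west bank with the ether can.
3. Farmer goes to the east bank with the chlorine cylinder and the ether can.
4. Farmer goes back to the west bank with the ether can.
5. Farmer goes to the east bank with the base flask and the ether can.
6. Farmer goes back to the west bank with the peroxide.
7. Farmer goes to the east bank with the ammonia bottle and the peroxide.
8. Farmer goes back to the west bank with the peroxide.
9. Farmer goes to the east bank with the acid flask and the peroxide.
10. Farmer goes back to the west bank with the peroxide.
11. Farmer goes to the east bank with the catalyst vial and the peroxide.
12. Farmer goes back to the west bank with the peroxide.
13. Farmer goes to the east bank with the peroxide and the reducing agent.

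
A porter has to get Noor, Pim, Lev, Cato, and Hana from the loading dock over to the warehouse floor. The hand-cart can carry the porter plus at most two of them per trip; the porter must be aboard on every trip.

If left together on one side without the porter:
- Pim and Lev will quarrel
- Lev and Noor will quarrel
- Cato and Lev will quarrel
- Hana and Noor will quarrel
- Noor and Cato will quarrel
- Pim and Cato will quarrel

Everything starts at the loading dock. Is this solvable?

No

Whatever the first load, the items left behind include a forbidden pair without the porter. No opening move is safe, so no plan exists.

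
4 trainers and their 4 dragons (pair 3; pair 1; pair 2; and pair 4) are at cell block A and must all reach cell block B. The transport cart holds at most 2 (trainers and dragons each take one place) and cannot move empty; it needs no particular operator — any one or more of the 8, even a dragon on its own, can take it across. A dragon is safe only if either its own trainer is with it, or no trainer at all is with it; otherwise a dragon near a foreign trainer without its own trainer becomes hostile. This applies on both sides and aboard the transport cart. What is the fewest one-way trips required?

Following every safe sequence of crossings from the start, the most of the 8 that can be at cell block B as the transport cart arrives there on crossings 1, 3, 5 is 2, 3, 4 respectively; the best ever achieved is 4 of 8.
From crossing 7 on, no configuration arises that was not already reachable earlier: only 44 distinct safe configurations (who is on which side, and where the transport cart is) can ever be reached, none of them has everyone across, and every continuation just revisits them. So no valid plan exists.

impossible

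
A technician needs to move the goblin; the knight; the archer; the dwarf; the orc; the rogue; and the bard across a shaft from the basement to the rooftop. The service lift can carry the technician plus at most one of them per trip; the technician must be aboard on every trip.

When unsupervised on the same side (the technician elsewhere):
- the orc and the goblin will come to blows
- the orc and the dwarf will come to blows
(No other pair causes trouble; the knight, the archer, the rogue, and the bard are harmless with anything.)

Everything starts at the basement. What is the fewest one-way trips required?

15

Counting alone: the technician can take at most 1 across per trip to the rooftop, so moving all 7 needs at least 7 loaded trips out, with a return between consecutive ones — at least 13 crossings.
The safety rule pushes this higher. Following every safe sequence of crossings, the most of the 7 that can be at the rooftop as the service lift arrives there on crossing 13 is 6 — never all 7.
So no plan with fewer than 15 crossings exists, and this one achieves 15:
1. Technician goes to the rooftop with the orc.  [the basement: the archer, the bard, the dwarf, the goblin, the knight, the rogue | the rooftop: the orc]
2. Technician goes back to the basement alone.  [the basement: the archer, the bard, the dwarf, the goblin, the knight, the rogue | the rooftop: the orc]
3. Technician goes to the rooftop with the goblin.  [the basement: the archer, the bard, the dwarf, the knight, the rogue | the rooftop: the goblin, the orc]
4. Technician goes back to the basement with the orc.  [the basement: the archer, the bard, the dwarf, the knight, the orc, the rogue | the rooftop: the goblin]
5. Technician goes to the rooftop with the dwarf.  [the basement: the archer, the bard, the knight, the orc, the rogue | the rooftop: the dwarf, the goblin]
6. Technician goes back to the basement alone.  [the basement: the archer, the bard, the knight, the orc, the rogue | the rooftop: the dwarf, the goblin]
7. Technician goes to the rooftop with the knight.  [the basement: the archer, the bard, the orc, the rogue | the rooftop: the dwarf, the goblin, the knight]
8. Technician goes back to the basement alone.  [the basement: the archer, the bard, the orc, the rogue | the rooftop: the dwarf, the goblin, the knight]
9. Technician goes to the rooftop with the archer.  [the basement: the bard, the orc, the rogue | the rooftop: the archer, the dwarf, the goblin, the knight]
10. Technician goes back to the basement alone.  [the basement: the bard, the orc, the rogue | the rooftop: the archer, the dwarf, the goblin, the knight]
11. Technician goes to the rooftop with the rogue.  [the basement: the bard, the orc | the rooftop: the archer, the dwarf, the goblin, the knight, the rogue]
12. Technician goes back to the basement alone.  [the basement: the bard, the orc | the rooftop: the archer, the dwarf, the goblin, the knight, the rogue]
13. Technician goes to the rooftop with the bard.  [the basement: the orc | the rooftop: the archer, the bard, the dwarf, the goblin, the knight, the rogue]
14. Technician goes back to the basement alone.  [the basement: the orc | the rooftop: the archer, the bard, the dwarf, the goblin, the knight, the rogue]
15. Technician goes to the rooftop with the orc.  [the basement: — | the rooftop: the archer, the bard, the dwarf, the goblin, the knight, the orc, the rogue]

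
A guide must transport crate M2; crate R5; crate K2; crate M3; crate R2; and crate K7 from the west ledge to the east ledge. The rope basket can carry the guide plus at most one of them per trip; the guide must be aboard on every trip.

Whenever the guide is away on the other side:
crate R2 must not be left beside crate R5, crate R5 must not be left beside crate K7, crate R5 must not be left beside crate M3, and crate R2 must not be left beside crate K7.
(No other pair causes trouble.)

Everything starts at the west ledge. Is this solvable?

No

Whatever the first load, the items left behind include a forbidden pair without the guide. No opening move is safe, so no plan exists.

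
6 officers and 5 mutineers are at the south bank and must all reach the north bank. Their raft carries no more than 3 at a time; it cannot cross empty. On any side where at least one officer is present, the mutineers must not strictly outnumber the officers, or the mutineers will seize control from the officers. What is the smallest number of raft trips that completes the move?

Counting alone: each trip to the north bank takes at most 3 across and each return brings at least 1 back, so after t trips out (and t−1 returns) at most 3t − (t−1) of the 11 are across; that first reaches 11 at t = 5, so at least 9 crossings are needed.
The plan below uses exactly 9 crossings, so it is optimal:
1. 3 mutineers → the north bank.  (the south bank: 6O 2M; the north bank: 0O 3M)
2. 1 mutineer ← the south bank.  (the south bank: 6O 3M; the north bank: 0O 2M)
3. 3 officers → the north bank.  (the south bank: 3O 3M; the north bank: 3O 2M)
4. 1 officer ← the south bank.  (the south bank: 4O 3M; the north bank: 2O 2M)
5. 2 officers and 1 mutineer → the north bank.  (the south bank: 2O 2M; the north bank: 4O 3M)
6. 1 officer ← the south bank.  (the south bank: 3O 2M; the north bank: 3O 3M)
7. 2 officers and 1 mutineer → the north bank.  (the south bank: 1O 1M; the north bank: 5O 4M)
8. 1 officer ← the south bank.  (the south bank: 2O 1M; the north bank: 4O 4M)
9. 2 officers and 1 mutineer → the north bank.  (the south bank: 0O 0M; the north bank: 6O 5M)

9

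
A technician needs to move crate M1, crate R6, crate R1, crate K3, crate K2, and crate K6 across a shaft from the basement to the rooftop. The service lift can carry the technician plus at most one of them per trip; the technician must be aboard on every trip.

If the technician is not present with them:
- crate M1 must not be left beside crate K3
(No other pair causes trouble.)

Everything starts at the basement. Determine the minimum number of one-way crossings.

11

Counting alone: the technician can take at most 1 across per trip to the rooftop, so moving all 6 needs at least 6 loaded trips out, with a return between consecutive ones — at least 11 crossings.
The plan below uses exactly 11 crossings, so it is optimal:
1. Technician goes to the rooftop with crate M1.  [the basement: crate K2, crate K3, crate K6, crate R1, crate R6 | the rooftop: crate M1]
2. Technician goes back to the basement alone.  [the basement: crate K2, crate K3, crate K6, crate R1, crate R6 | the rooftop: crate M1]
3. Technician goes to the rooftop with crate R6.  [the basement: crate K2, crate K3, crate K6, crate R1 | the rooftop: crate M1, crate R6]
4. Technician goes back to the basement alone.  [the basement: crate K2, crate K3, crate K6, crate R1 | the rooftop: crate M1, crate R6]
5. Technician goes to the rooftop with crate R1.  [the basement: crate K2, crate K3, crate K6 | the rooftop: crate M1, crate R1, crate R6]
6. Technician goes back to the basement alone.  [the basement: crate K2, crate K3, crate K6 | the rooftop: crate M1, crate R1, crate R6]
7. Technician goes to the rooftop with crate K2.  [the basement: crate K3, crate K6 | the rooftop: crate K2, crate M1, crate R1, crate R6]
8. Technician goes back to the basement alone.  [the basement: crate K3, crate K6 | the rooftop: crate K2, crate M1, crate R1, crate R6]
9. Technician goes to the rooftop with crate K6.  [the basement: crate K3 | the rooftop: crate K2, crate K6, crate M1, crate R1, crate R6]
10. Technician goes back to the basement alone.  [the basement: crate K3 | the rooftop: crate K2, crate K6, crate M1, crate R1, crate R6]
11. Technician goes to the rooftop with crate K3.  [the basement: — | the rooftop: crate K2, crate K3, crate K6, crate M1, crate R1, crate R6]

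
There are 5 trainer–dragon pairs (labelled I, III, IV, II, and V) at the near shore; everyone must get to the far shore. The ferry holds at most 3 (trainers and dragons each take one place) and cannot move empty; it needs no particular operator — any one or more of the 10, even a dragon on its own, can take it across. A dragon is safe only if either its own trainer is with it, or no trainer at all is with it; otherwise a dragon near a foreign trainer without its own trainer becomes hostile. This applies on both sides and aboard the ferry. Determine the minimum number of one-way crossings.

Counting alone: each trip to the far shore takes at most 3 across and each return brings at least 1 back, so after t trips out (and t−1 returns) at most 3t − (t−1) of the 10 are across; that first reaches 10 at t = 5, so at least 9 crossings are needed.
The safety rule pushes this higher. Following every safe sequence of crossings, the most of the 10 that can be at the far shore as the ferry arrives there on crossing 9 is 9 — never all 10.
So no plan with fewer than 11 crossings exists, and this one achieves 11:
1. dragon I and trainer I cross → the far shore.
2. trainer I crosses ← the near shore.
3. dragon II, dragon III, and dragon IV cross → the far shore.
4. dragon I crosses ← the near shore.
5. trainer II, trainer III, and trainer IV cross → the far shore.
6. dragon III and trainer III cross ← the near shore.
7. trainer I, trainer III, and trainer V cross → the far shore.
8. dragon IV crosses ← the near shore.
9. dragon I and dragon III cross → the far shore.
10. dragon I crosses ← the near shore.
11. dragon I, dragon IV, and dragon V cross → the far shore.

11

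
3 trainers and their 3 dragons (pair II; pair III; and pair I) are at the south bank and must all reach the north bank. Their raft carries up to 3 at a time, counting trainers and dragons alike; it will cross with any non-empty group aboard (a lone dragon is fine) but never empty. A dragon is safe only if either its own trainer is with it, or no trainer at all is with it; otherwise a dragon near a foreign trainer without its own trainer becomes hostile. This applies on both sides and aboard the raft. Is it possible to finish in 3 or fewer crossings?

Counting alone: each trip to the north bank takes at most 3 across and each return brings at least 1 back, so after t trips out (and t−1 returns) at most 3t − (t−1) of the 6 are across; that first reaches 6 at t = 3, so at least 5 crossings are needed.
Since 3 < 5, 3 crossings cannot be enough. (The shortest complete plan in fact takes 5:)
1. dragon II and trainer II cross → the north bank.
2. trainer II crosses ← the south bank.
3. trainer I, trainer II, and trainer III cross → the north bank.
4. dragon II crosses ← the south bank.
5. dragon I, dragon II, and dragon III cross → the north bank.

No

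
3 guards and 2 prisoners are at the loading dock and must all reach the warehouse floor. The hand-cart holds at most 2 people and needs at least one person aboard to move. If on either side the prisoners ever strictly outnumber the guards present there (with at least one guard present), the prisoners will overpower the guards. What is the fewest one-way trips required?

Counting alone: each trip to the warehouse floor takes at most 2 across and each return brings at least 1 back, so after t trips out (and t−1 returns) at most 2t − (t−1) of the 5 are across; that first reaches 5 at t = 4, so at least 7 crossings are needed.
The plan below uses exactly 7 crossings, so it is optimal:
1. 2 prisoners → the warehouse floor.  (the loading dock: 3G 0P; the warehouse floor: 0G 2P)
2. 1 prisoner ← the loading dock.  (the loading dock: 3G 1P; the warehouse floor: 0G 1P)
3. 2 guards → the warehouse floor.  (the loading dock: 1G 1P; the warehouse floor: 2G 1P)
4. 1 guard ← the loading dock.  (the loading dock: 2G 1P; the warehouse floor: 1G 1P)
5. 1 guard and 1 prisoner → the warehouse floor.  (the loading dock: 1G 0P; the warehouse floor: 2G 2P)
6. 1 prisoner ← the loading dock.  (the loading dock: 1G 1P; the warehouse floor: 2G 1P)
7. 1 guard and 1 prisoner → the warehouse floor.  (the loading dock: 0G 0P; the warehouse floor: 3G 2P)

7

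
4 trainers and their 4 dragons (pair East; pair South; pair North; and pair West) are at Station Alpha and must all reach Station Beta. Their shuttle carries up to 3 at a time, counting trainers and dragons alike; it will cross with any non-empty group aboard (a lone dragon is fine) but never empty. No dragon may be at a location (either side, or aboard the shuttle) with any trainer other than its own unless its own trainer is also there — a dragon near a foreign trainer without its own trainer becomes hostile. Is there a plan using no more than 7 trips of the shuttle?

Counting alone: each trip to Station Beta takes at most 3 across and each return brings at least 1 back, so after t trips out (and t−1 returns) at most 3t − (t−1) of the 8 are across; that first reaches 8 at t = 4, so at least 7 crossings are needed.
The safety rule pushes this higher. Following every safe sequence of crossings, the most of the 8 that can be at Station Beta as the shuttle arrives there on crossing 7 is 7 — never all 8.
So the move cannot be finished within 7 crossings. (The shortest complete plan takes 9:)
1. dragon East and trainer East cross → Station Beta.
2. trainer East crosses ← Station Alpha.
3. dragon South, trainer East, and trainer South cross → Station Beta.
4. dragon East and trainer East cross ← Station Alpha.
5. trainer East, trainer North, and trainer West cross → Station Beta.
6. dragon South crosses ← Station Alpha.
7. dragon East and dragon South cross → Station Beta.
8. dragon East crosses ← Station Alpha.
9. dragon East, dragon North, and dragon West cross → Station Beta.

No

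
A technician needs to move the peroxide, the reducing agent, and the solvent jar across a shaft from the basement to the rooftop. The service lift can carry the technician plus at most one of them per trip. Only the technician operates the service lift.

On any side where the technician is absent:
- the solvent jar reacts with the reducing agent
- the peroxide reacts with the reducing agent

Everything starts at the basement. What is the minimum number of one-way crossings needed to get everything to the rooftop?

7

Counting alone: the technician can take at most 1 across per trip to the rooftop, so moving all 3 needs at least 3 loaded trips out, with a return between consecutive ones — at least 5 crossings.
The safety rule pushes this higher. Following every safe sequence of crossings, the most of the 3 that can be at the rooftop as the service lift arrives there on crossing 5 is 2 — never all 3.
So no plan with fewer than 7 crossings exists, and this one achieves 7:
1. Technician goes to the rooftop with the reducing agent.
2. Technician goes back to the basement alone.
3. Technician goes to the rooftop with the peroxide.
4. Technician goes back to the basement with the reducing agent.
5. Technician goes to the rooftop with the solvent jar.
6. Technician goes back to the basement alone.
7. Technician goes to the rooftop with the reducing agent.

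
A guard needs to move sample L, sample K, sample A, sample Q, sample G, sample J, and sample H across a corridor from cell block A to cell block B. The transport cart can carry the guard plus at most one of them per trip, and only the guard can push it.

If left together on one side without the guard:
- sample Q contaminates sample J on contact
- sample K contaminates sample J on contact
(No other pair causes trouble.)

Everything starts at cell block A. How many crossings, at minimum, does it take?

Counting alone: the guard can take at most 1 across per trip to cell block B, so moving all 7 needs at least 7 loaded trips out, with a return between consecutive ones — at least 13 crossings.
The safety rule pushes this higher. Following every safe sequence of crossings, the most of the 7 that can be at cell block B as the transport cart arrives there on crossing 13 is 6 — never all 7.
So no plan with fewer than 15 crossings exists, and this one achieves 15:
1. Guard goes to cell block B with sample J.  [cell block A: sample A, sample G, sample H, sample K, sample L, sample Q | cell block B: sample J]
2. Guard goes back to cell block A alone.  [cell block A: sample A, sample G, sample H, sample K, sample L, sample Q | cell block B: sample J]
3. Guard goes to cell block B with sample L.  [cell block A: sample A, sample G, sample H, sample K, sample Q | cell block B: sample J, sample L]
4. Guard goes back to cell block A alone.  [cell block A: sample A, sample G, sample H, sample K, sample Q | cell block B: sample J, sample L]
5. Guard goes to cell block B with sample K.  [cell block A: sample A, sample G, sample H, sample Q | cell block B: sample J, sample K, sample L]
6. Guard goes back to cell block A with sample J.  [cell block A: sample A, sample G, sample H, sample J, sample Q | cell block B: sample K, sample L]
7. Guard goes to cell block B with sample Q.  [cell block A: sample A, sample G, sample H, sample J | cell block B: sample K, sample L, sample Q]
8. Guard goes back to cell block A alone.  [cell block A: sample A, sample G, sample H, sample J | cell block B: sample K, sample L, sample Q]
9. Guard goes to cell block B with sample A.  [cell block A: sample G, sample H, sample J | cell block B: sample A, sample K, sample L, sample Q]
10. Guard goes back to cell block A alone.  [cell block A: sample G, sample H, sample J | cell block B: sample A, sample K, sample L, sample Q]
11. Guard goes to cell block B with sample G.  [cell block A: sample H, sample J | cell block B: sample A, sample G, sample K, sample L, sample Q]
12. Guard goes back to cell block A alone.  [cell block A: sample H, sample J | cell block B: sample A, sample G, sample K, sample L, sample Q]
13. Guard goes to cell block B with sample H.  [cell block A: sample J | cell block B: sample A, sample G, sample H, sample K, sample L, sample Q]
14. Guard goes back to cell block A alone.  [cell block A: sample J | cell block B: sample A, sample G, sample H, sample K, sample L, sample Q]
15. Guard goes to cell block B with sample J.  [cell block A: — | cell block B: sample A, sample G, sample H, sample J, sample K, sample L, sample Q]

15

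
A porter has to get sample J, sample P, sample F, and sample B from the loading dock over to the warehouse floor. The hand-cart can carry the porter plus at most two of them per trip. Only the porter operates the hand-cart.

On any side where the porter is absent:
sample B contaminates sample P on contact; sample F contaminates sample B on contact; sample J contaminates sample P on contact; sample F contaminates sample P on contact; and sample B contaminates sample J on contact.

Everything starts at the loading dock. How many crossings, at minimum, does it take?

5

Counting alone: the porter can take at most 2 across per trip to the warehouse floor, so moving all 4 needs at least 2 loaded trips out, with a return between consecutive ones — at least 3 crossings.
The safety rule pushes this higher. Following every safe sequence of crossings, the most of the 4 that can be at the warehouse floor as the hand-cart arrives there on crossing 3 is 3 — never all 4.
So no plan with fewer than 5 crossings exists, and this one achieves 5:
1. Porter goes to the warehouse floor with sample B and sample P.  [the loading dock: sample F, sample J | the warehouse floor: sample B, sample P]
2. Porter goes back to the loading dock with sample P.  [the loading dock: sample F, sample J, sample P | the warehouse floor: sample B]
3. Porter goes to the warehouse floor with sample F and sample J.  [the loading dock: sample P | the warehouse floor: sample B, sample F, sample J]
4. Porter goes back to the loading dock with sample B.  [the loading dock: sample B, sample P | the warehouse floor: sample F, sample J]
5. Porter goes to the warehouse floor with sample B and sample P.  [the loading dock: — | the warehouse floor: sample B, sample F, sample J, sample P]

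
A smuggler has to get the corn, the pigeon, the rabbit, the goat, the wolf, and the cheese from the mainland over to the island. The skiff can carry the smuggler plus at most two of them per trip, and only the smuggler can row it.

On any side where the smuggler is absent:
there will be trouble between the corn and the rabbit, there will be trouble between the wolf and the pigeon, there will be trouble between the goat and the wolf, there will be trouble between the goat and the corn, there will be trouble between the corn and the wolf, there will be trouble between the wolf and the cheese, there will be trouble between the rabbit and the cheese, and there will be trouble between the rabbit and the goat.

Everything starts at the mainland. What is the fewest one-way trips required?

Whatever the first load, the items left behind include a forbidden pair without the smuggler. No opening move is safe, so no plan exists.

impossible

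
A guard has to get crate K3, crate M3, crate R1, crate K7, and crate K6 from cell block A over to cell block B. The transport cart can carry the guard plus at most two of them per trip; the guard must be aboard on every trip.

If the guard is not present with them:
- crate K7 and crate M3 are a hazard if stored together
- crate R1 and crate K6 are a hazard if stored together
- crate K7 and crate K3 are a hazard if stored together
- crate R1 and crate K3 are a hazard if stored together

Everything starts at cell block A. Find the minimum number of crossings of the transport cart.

7

Counting alone: the guard can take at most 2 across per trip to cell block B, so moving all 5 needs at least 3 loaded trips out, with a return between consecutive ones — at least 5 crossings.
The safety rule pushes this higher. Following every safe sequence of crossings, the most of the 5 that can be at cell block B as the transport cart arrives there on crossing 5 is 4 — never all 5.
So no plan with fewer than 7 crossings exists, and this one achieves 7:
1. Guard goes to cell block B with crate K7 and crate R1.
2. Guard goes back to cell block A alone.
3. Guard goes to cell block B with crate K3.
4. Guard goes back to cell block A with crate K7 and crate R1.
5. Guard goes to cell block B with crate K6 and crate M3.
6. Guard goes back to cell block A alone.
7. Guard goes to cell block B with crate K7 and crate R1.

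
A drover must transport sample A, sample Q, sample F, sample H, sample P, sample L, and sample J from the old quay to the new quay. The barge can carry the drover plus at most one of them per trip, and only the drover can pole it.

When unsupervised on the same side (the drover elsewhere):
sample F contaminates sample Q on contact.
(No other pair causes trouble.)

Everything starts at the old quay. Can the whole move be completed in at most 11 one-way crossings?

Counting alone: the drover can take at most 1 across per trip to the new quay, so moving all 7 needs at least 7 loaded trips out, with a return between consecutive ones — at least 13 crossings.
Since 11 < 13, 11 crossings cannot be enough. (The shortest complete plan in fact takes 13:)
1. Drover goes to the new quay with sample Q.  [the old quay: sample A, sample F, sample H, sample J, sample L, sample P | the new quay: sample Q]
2. Drover goes back to the old quay alone.  [the old quay: sample A, sample F, sample H, sample J, sample L, sample P | the new quay: sample Q]
3. Drover goes to the new quay with sample A.  [the old quay: sample F, sample H, sample J, sample L, sample P | the new quay: sample A, sample Q]
4. Drover goes back to the old quay alone.  [the old quay: sample F, sample H, sample J, sample L, sample P | the new quay: sample A, sample Q]
5. Drover goes to the new quay with sample H.  [the old quay: sample F, sample J, sample L, sample P | the new quay: sample A, sample H, sample Q]
6. Drover goes back to the old quay alone.  [the old quay: sample F, sample J, sample L, sample P | the new quay: sample A, sample H, sample Q]
7. Drover goes to the new quay with sample P.  [the old quay: sample F, sample J, sample L | the new quay: sample A, sample H, sample P, sample Q]
8. Drover goes back to the old quay alone.  [the old quay: sample F, sample J, sample L | the new quay: sample A, sample H, sample P, sample Q]
9. Drover goes to the new quay with sample L.  [the old quay: sample F, sample J | the new quay: sample A, sample H, sample L, sample P, sample Q]
10. Drover goes back to the old quay alone.  [the old quay: sample F, sample J | the new quay: sample A, sample H, sample L, sample P, sample Q]
11. Drover goes to the new quay with sample J.  [the old quay: sample F | the new quay: sample A, sample H, sample J, sample L, sample P, sample Q]
12. Drover goes back to the old quay alone.  [the old quay: sample F | the new quay: sample A, sample H, sample J, sample L, sample P, sample Q]
13. Drover goes to the new quay with sample F.  [the old quay: — | the new quay: sample A, sample F, sample H, sample J, sample L, sample P, sample Q]

No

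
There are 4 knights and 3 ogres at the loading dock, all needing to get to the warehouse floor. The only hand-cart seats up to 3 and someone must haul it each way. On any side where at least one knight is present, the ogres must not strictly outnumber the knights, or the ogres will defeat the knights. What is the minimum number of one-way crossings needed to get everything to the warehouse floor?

5

Counting alone: each trip to the warehouse floor takes at most 3 across and each return brings at least 1 back, so after t trips out (and t−1 returns) at most 3t − (t−1) of the 7 are across; that first reaches 7 at t = 3, so at least 5 crossings are needed.
The plan below uses exactly 5 crossings, so it is optimal:
1. 3 ogres → the warehouse floor.  (the loading dock: 4K 0O; the warehouse floor: 0K 3O)
2. 1 ogre ← the loading dock.  (the loading dock: 4K 1O; the warehouse floor: 0K 2O)
3. 3 knights → the warehouse floor.  (the loading dock: 1K 1O; the warehouse floor: 3K 2O)
4. 1 knight ← the loading dock.  (the loading dock: 2K 1O; the warehouse floor: 2K 2O)
5. 2 knights and 1 ogre → the warehouse floor.  (the loading dock: 0K 0O; the warehouse floor: 4K 3O)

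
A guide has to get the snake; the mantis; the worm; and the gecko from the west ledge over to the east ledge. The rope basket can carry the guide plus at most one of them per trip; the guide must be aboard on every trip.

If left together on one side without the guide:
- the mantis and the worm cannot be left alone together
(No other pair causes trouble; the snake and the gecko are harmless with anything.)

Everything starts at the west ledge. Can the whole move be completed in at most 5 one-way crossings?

No

Counting alone: the guide can take at most 1 across per trip to the east ledge, so moving all 4 needs at least 4 loaded trips out, with a return between consecutive ones — at least 7 crossings.
Since 5 < 7, 5 crossings cannot be enough. (The shortest complete plan in fact takes 7:)
1. Guide goes to the east ledge with the mantis.
2. Guide goes back to the west ledge alone.
3. Guide goes to the east ledge with the snake.
4. Guide goes back to the west ledge alone.
5. Guide goes to the east ledge with the gecko.
6. Guide goes back to the west ledge alone.
7. Guide goes to the east ledge with the worm.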